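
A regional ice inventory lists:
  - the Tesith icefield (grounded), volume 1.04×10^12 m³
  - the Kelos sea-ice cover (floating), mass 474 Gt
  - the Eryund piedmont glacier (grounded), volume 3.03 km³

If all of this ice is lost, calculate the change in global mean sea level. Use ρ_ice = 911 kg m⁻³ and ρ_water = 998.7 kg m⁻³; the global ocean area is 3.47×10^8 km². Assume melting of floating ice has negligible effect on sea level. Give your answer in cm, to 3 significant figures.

≈ 0.274 cm

Tesith: 1.04×10^12 m³ × (911/998.7) = 9.487×10^11 m³ of water.
The Kelos sea-ice cover is floating and already displaces its own weight of water, so its melt adds essentially nothing to sea level.
Eryund: 3.03 km³ × (911/998.7) = 2.764 km³ of water.
Total added water ≈ 9.514×10^11 m³ over 3.47×10^14 m² → Δh = 2.74×10^-3 m = 0.274 cm.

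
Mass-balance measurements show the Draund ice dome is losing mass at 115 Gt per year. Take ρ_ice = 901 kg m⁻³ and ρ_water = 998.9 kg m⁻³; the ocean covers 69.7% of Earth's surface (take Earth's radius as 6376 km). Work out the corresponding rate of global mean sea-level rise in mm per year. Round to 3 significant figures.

≈ 0.323 mm/yr

ρ_w = 998.9 kg m⁻³. Annual water volume added = 115 Gt / ρ_w = 1.150×10^14 kg / 998.9 kg m⁻³ = 1.151×10^11 m³.
Δh per year = 1.151×10^11 / 3.56×10^14 = 3.23×10^-4 m = 0.323 mm.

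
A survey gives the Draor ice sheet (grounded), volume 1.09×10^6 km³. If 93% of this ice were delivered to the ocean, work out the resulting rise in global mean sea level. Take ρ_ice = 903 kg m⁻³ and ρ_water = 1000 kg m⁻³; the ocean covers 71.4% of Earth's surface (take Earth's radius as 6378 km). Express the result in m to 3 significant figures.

≈ 2.51 m

Draor: 0.93 × 1.09×10^6 km³ × (903/1000) = 9.154×10^5 km³ of water.
Spread over 3.65×10^14 m² of ocean, Δh = 9.154×10^14 / 3.65×10^14 = 2.51 m.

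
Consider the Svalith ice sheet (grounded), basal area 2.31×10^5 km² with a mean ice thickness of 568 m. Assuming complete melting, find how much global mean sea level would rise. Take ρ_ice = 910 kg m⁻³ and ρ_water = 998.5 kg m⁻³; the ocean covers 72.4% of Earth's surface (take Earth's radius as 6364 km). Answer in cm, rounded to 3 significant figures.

≈ 32.5 cm

Svalith: ice volume = 2.31×10^5 km² × 568 m = 1.312×10^5 km³; 1.312×10^5 × (910/998.5) = 1.196×10^5 km³ of water.
Spread over 3.68×10^14 m² of ocean, Δh = 1.196×10^14 / 3.68×10^14 = 0.325 m = 32.5 cm.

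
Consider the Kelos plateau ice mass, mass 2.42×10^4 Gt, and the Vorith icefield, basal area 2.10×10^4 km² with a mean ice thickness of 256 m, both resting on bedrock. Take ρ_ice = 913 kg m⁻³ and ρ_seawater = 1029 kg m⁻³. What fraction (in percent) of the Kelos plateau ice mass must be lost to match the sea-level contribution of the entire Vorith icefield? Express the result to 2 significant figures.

≈ 20 %

Equal sea-level rise means equal mass of meltwater, i.e. equal mass of ice lost.
Ice mass of Vorith: 4.908×10^15 kg; ice mass of Kelos: 2.420×10^16 kg.
Fraction required = 4.908×10^15 / 2.420×10^16 = 0.203 → 20 %.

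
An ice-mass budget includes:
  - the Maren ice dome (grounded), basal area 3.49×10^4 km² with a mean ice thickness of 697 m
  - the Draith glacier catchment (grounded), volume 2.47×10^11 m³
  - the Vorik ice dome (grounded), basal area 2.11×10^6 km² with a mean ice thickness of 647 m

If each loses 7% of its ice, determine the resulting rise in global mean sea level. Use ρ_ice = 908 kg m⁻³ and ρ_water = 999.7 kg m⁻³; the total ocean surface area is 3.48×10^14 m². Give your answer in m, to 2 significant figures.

Maren: ice volume = 3.49×10^4 km² × 697 m = 2.433×10^4 km³; 0.07 × 2.433×10^4 × (908/999.7) = 1547 km³ of water.
Draith: 0.07 × 2.47×10^11 m³ × (908/999.7) = 1.570×10^10 m³ of water.
Vorik: ice volume = 2.11×10^6 km² × 647 m = 1.365×10^6 km³; 0.07 × 1.365×10^6 × (908/999.7) = 8.680×10^4 km³ of water.
Total added water ≈ 8.836×10^13 m³ over 3.48×10^14 m² → Δh = 0.254 m.

≈ 0.25 m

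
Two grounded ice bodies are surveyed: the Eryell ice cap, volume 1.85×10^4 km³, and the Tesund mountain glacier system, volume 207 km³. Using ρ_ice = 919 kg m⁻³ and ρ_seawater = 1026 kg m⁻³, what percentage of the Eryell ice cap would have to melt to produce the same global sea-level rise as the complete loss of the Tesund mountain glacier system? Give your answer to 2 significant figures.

≈ 1.1 %

Equal sea-level rise means equal mass of meltwater, i.e. equal mass of ice lost.
Ice mass of Tesund: 1.902×10^14 kg; ice mass of Eryell: 1.700×10^16 kg.
Fraction required = 1.902×10^14 / 1.700×10^16 = 0.0112 → 1.1 %.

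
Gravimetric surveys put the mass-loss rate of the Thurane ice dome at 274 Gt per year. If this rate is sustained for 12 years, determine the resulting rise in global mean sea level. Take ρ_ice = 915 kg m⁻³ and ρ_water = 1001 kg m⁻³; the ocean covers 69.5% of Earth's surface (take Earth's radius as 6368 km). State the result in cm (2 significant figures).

≈ 0.93 cm

Total mass lost = 274 Gt/yr × 12 yr = 3288 Gt = 3.288×10^15 kg.
ρ_w = 1001 kg m⁻³, so water volume = 3.288×10^15 / 1001 = 3.285×10^12 m³.
Δh = 3.285×10^12 / 3.54×10^14 = 9.27×10^-3 m = 0.93 cm.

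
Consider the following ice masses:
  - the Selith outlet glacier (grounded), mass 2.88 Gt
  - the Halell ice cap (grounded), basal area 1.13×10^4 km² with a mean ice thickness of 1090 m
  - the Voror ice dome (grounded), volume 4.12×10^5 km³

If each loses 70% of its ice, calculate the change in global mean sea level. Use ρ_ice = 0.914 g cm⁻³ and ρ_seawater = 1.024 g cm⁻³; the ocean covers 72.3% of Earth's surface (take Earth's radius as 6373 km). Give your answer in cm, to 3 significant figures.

≈ 71.8 cm

Selith: 0.7 × 2.88 Gt = 2.016×10^12 kg; dividing by ρ_w = 1.024 g cm⁻³ = 1024 kg m⁻³ gives 1.969×10^9 m³ of water.
Halell: ice volume = 1.13×10^4 km² × 1090 m = 1.232×10^4 km³; 0.7 × 1.232×10^4 × (914/1024) = 7696 km³ of water.
Voror: 0.7 × 4.12×10^5 km³ × (914/1024) = 2.574×10^5 km³ of water.
Total added water ≈ 2.651×10^14 m³ over 3.69×10^14 m² → Δh = 0.718 m = 71.8 cm.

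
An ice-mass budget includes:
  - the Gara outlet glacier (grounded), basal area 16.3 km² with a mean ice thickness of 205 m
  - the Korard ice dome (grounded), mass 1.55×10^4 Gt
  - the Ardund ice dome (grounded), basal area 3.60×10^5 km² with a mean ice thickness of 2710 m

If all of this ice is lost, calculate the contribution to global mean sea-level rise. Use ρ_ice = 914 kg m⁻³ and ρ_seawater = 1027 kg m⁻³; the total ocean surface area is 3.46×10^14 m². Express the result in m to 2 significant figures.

≈ 2.6 m

Gara: ice volume = 16.3 km² × 205 m = 3.341 km³; 3.341 × (914/1027) = 2.974 km³ of water.
Korard: 1.55×10^4 Gt = 1.550×10^16 kg; dividing by ρ_w = 1027 kg m⁻³ gives 1.509×10^13 m³ of water.
Ardund: ice volume = 3.60×10^5 km² × 2710 m = 9.756×10^5 km³; 9.756×10^5 × (914/1027) = 8.683×10^5 km³ of water.
Total added water ≈ 8.834×10^14 m³ over 3.46×10^14 m² → Δh = 2.55 m.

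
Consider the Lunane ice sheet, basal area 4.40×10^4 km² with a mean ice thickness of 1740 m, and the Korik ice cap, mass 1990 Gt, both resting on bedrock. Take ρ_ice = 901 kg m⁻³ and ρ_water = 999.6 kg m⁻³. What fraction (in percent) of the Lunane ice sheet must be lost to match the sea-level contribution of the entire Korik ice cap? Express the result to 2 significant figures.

Equal sea-level rise means equal mass of meltwater, i.e. equal mass of ice lost.
Ice mass of Korik: 1.990×10^15 kg; ice mass of Lunane: 6.898×10^16 kg.
Fraction required = 1.990×10^15 / 6.898×10^16 = 0.0288 → 2.9 %.

≈ 2.9 %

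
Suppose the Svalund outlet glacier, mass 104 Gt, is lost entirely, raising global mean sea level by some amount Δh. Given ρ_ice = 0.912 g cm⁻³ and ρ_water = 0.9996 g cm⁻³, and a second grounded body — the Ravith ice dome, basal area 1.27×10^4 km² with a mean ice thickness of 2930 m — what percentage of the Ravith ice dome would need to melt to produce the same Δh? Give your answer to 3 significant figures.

≈ 0.306 %

Equal sea-level rise means equal mass of meltwater, i.e. equal mass of ice lost.
Ice mass of Svalund: 1.040×10^14 kg; ice mass of Ravith: 3.394×10^16 kg.
Fraction required = 1.040×10^14 / 3.394×10^16 = 3.06×10^-3 → 0.306 %.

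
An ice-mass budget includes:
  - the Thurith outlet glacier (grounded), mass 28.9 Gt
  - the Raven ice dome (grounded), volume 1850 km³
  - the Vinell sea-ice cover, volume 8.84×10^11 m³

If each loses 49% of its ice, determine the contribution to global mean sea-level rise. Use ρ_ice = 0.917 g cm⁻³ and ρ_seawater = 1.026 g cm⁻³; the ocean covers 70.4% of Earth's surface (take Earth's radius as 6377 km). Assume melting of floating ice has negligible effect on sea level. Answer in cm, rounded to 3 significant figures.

Thurith: 0.49 × 28.9 Gt = 1.416×10^13 kg; dividing by ρ_w = 1.026 g cm⁻³ = 1026 kg m⁻³ gives 1.380×10^10 m³ of water.
Raven: 0.49 × 1850 km³ × (917/1026) = 810.2 km³ of water.
The Vinell sea-ice cover is floating and already displaces its own weight of water, so its melt adds essentially nothing to sea level.
Total added water ≈ 8.240×10^11 m³ over 3.60×10^14 m² → Δh = 2.29×10^-3 m = 0.229 cm.

≈ 0.229 cm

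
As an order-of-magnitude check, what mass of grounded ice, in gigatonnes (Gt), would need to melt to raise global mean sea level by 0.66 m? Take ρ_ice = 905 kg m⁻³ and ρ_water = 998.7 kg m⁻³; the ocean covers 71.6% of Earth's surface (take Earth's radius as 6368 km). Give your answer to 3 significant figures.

≈ 2.40×10^5 Gt

Required water volume = Δh × A = 0.66 m × 3.65×10^14 m² = 2.408×10^14 m³.
ρ_w = 998.7 kg m⁻³, so the mass of water = 2.408×10^14 m³ × 998.7 kg m⁻³ = 2.405×10^17 kg = 2.40×10^5 Gt (and the same mass of ice, by conservation).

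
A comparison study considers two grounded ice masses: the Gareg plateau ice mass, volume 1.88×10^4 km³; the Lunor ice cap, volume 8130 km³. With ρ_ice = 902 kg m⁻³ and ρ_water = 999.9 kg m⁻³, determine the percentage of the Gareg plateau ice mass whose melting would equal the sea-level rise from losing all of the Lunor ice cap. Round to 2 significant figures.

Equal sea-level rise means equal mass of meltwater, i.e. equal mass of ice lost.
Ice mass of Lunor: 7.333×10^15 kg; ice mass of Gareg: 1.696×10^16 kg.
Fraction required = 7.333×10^15 / 1.696×10^16 = 0.432 → 43 %.

≈ 43 %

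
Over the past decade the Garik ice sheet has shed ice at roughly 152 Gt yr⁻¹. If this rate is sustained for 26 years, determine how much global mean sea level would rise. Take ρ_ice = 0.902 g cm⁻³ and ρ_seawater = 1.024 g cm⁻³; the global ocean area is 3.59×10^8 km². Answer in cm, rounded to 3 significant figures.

Total mass lost = 152 Gt/yr × 26 yr = 3952 Gt = 3.952×10^15 kg.
ρ_w = 1.024 g cm⁻³ = 1024 kg m⁻³, so water volume = 3.952×10^15 / 1024 = 3.859×10^12 m³.
Δh = 3.859×10^12 / 3.59×10^14 = 0.0108 m = 1.08 cm.

≈ 1.08 cm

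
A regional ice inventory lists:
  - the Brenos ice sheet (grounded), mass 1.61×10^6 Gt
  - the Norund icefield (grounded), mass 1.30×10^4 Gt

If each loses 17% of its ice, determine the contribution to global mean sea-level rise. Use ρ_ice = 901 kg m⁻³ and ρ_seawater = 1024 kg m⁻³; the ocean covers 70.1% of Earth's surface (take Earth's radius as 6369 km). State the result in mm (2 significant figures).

Brenos: 0.17 × 1.61×10^6 Gt = 2.737×10^17 kg; dividing by ρ_w = 1024 kg m⁻³ gives 2.673×10^14 m³ of water.
Norund: 0.17 × 1.30×10^4 Gt = 2.210×10^15 kg; dividing by ρ_w = 1024 kg m⁻³ gives 2.158×10^12 m³ of water.
Total added water ≈ 2.694×10^14 m³ over 3.57×10^14 m² → Δh = 0.754 m = 750 mm.

≈ 750 mm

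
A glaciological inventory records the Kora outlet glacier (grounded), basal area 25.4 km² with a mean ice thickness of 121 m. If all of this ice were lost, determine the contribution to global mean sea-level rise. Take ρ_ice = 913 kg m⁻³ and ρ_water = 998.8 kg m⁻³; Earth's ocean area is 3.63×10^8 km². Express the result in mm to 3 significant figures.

≈ 7.74×10^-3 mm

Kora: ice volume = 25.4 km² × 121 m = 3.073 km³; 3.073 × (913/998.8) = 2.809 km³ of water.
Spread over 3.63×10^14 m² of ocean, Δh = 2.809×10^9 / 3.63×10^14 = 7.74×10^-6 m = 7.74×10^-3 mm.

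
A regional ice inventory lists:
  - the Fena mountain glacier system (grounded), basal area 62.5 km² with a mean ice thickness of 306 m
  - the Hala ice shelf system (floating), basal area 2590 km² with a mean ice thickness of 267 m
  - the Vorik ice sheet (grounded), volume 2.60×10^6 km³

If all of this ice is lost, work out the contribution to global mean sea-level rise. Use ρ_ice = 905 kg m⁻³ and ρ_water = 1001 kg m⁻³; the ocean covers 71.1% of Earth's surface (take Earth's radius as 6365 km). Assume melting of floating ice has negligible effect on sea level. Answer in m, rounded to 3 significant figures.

Fena: ice volume = 62.5 km² × 306 m = 19.12 km³; 19.12 × (905/1001) = 17.29 km³ of water.
The Hala ice shelf system is floating and already displaces its own weight of water, so its melt adds essentially nothing to sea level.
Vorik: 2.60×10^6 km³ × (905/1001) = 2.351×10^6 km³ of water.
Total added water ≈ 2.351×10^15 m³ over 3.62×10^14 m² → Δh = 6.49 m.

≈ 6.49 m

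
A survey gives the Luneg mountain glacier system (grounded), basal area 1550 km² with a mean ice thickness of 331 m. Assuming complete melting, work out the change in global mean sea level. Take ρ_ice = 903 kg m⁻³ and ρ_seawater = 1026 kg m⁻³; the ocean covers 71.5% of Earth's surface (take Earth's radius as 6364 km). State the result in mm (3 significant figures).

Luneg: ice volume = 1550 km² × 331 m = 513.0 km³; 513.0 × (903/1026) = 451.5 km³ of water.
Spread over 3.64×10^14 m² of ocean, Δh = 4.515×10^11 / 3.64×10^14 = 1.24×10^-3 m = 1.24 mm.

≈ 1.24 mm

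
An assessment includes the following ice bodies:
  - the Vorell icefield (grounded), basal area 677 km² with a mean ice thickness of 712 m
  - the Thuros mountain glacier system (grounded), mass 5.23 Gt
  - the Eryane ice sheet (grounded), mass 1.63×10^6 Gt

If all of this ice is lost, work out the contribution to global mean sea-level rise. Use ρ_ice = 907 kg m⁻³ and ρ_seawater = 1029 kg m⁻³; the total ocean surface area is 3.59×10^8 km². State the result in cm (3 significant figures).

Vorell: ice volume = 677 km² × 712 m = 482.0 km³; 482.0 × (907/1029) = 424.9 km³ of water.
Thuros: 5.23 Gt = 5.230×10^12 kg; dividing by ρ_w = 1029 kg m⁻³ gives 5.083×10^9 m³ of water.
Eryane: 1.63×10^6 Gt = 1.630×10^18 kg; dividing by ρ_w = 1029 kg m⁻³ gives 1.584×10^15 m³ of water.
Total added water ≈ 1.584×10^15 m³ over 3.59×10^14 m² → Δh = 4.41 m = 441 cm.

≈ 441 cm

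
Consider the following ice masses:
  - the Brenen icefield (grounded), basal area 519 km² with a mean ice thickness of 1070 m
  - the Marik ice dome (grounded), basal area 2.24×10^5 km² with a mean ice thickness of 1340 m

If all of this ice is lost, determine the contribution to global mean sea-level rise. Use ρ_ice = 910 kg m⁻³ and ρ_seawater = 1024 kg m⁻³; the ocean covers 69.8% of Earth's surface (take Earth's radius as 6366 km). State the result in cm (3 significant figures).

Brenen: ice volume = 519 km² × 1070 m = 555.3 km³; 555.3 × (910/1024) = 493.5 km³ of water.
Marik: ice volume = 2.24×10^5 km² × 1340 m = 3.002×10^5 km³; 3.002×10^5 × (910/1024) = 2.667×10^5 km³ of water.
Total added water ≈ 2.672×10^14 m³ over 3.55×10^14 m² → Δh = 0.752 m = 75.2 cm.

≈ 75.2 cm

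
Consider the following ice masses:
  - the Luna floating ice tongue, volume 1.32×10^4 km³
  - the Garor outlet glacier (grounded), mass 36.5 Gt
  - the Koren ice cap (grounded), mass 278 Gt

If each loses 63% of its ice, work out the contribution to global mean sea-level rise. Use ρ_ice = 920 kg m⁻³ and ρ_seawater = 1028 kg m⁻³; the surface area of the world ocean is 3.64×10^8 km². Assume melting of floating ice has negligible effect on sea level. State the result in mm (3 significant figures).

≈ 0.530 mm

The Luna floating ice tongue is floating and already displaces its own weight of water, so its melt adds essentially nothing to sea level.
Garor: 0.63 × 36.5 Gt = 2.300×10^13 kg; dividing by ρ_w = 1028 kg m⁻³ gives 2.237×10^10 m³ of water.
Koren: 0.63 × 278 Gt = 1.751×10^14 kg; dividing by ρ_w = 1028 kg m⁻³ gives 1.704×10^11 m³ of water.
Total added water ≈ 1.927×10^11 m³ over 3.64×10^14 m² → Δh = 5.30×10^-4 m = 0.530 mm.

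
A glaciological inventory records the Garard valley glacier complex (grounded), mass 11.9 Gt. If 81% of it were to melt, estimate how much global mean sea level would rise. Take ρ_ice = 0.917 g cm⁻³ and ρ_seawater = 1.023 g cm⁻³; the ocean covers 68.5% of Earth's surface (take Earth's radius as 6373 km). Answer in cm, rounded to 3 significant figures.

≈ 2.70×10^-3 cm

Garard: 0.81 × 11.9 Gt = 9.639×10^12 kg; dividing by ρ_w = 1.023 g cm⁻³ = 1023 kg m⁻³ gives 9.422×10^9 m³ of water.
Spread over 3.50×10^14 m² of ocean, Δh = 9.422×10^9 / 3.50×10^14 = 2.70×10^-5 m = 2.70×10^-3 cm.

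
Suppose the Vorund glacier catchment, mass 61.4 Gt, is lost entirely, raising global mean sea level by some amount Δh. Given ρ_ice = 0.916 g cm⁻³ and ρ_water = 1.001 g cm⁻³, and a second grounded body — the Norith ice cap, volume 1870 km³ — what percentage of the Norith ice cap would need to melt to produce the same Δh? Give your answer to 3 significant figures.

≈ 3.58 %

Equal sea-level rise means equal mass of meltwater, i.e. equal mass of ice lost.
Ice mass of Vorund: 6.140×10^13 kg; ice mass of Norith: 1.713×10^15 kg.
Fraction required = 6.140×10^13 / 1.713×10^15 = 0.0358 → 3.58 %.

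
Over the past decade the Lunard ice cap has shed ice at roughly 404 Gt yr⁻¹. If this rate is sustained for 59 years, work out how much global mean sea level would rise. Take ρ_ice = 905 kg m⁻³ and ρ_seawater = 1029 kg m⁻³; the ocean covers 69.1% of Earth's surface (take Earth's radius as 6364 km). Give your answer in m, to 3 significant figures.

≈ 0.0659 m

Total mass lost = 404 Gt/yr × 59 yr = 2.384×10^4 Gt = 2.384×10^16 kg.
ρ_w = 1029 kg m⁻³, so water volume = 2.384×10^16 / 1029 = 2.316×10^13 m³.
Δh = 2.316×10^13 / 3.52×10^14 = 0.0659 m.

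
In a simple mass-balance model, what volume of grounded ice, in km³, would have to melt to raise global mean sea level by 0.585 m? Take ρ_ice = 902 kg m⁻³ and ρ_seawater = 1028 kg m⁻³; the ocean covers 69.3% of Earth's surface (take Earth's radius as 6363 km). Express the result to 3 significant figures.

Required water volume = Δh × A = 0.585 m × 3.53×10^14 m² = 2.063×10^14 m³ = 2.063×10^5 km³.
Ice volume = water volume × ρ_w/ρ_ice = 2.063×10^5 × 1028/902 = 2.35×10^5 km³.

≈ 2.35×10^5 km³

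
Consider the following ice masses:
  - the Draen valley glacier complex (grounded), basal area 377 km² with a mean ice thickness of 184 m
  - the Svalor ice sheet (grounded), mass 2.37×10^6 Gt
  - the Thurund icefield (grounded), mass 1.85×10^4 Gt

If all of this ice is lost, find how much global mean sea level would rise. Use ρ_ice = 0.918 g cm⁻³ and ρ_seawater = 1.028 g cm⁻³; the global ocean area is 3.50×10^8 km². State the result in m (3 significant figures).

≈ 6.64 m

Draen: ice volume = 377 km² × 184 m = 69.37 km³; 69.37 × (918/1028) = 61.95 km³ of water.
Svalor: 2.37×10^6 Gt = 2.370×10^18 kg; dividing by ρ_w = 1.028 g cm⁻³ = 1028 kg m⁻³ gives 2.305×10^15 m³ of water.
Thurund: 1.85×10^4 Gt = 1.850×10^16 kg; dividing by ρ_w = 1028 kg m⁻³ gives 1.800×10^13 m³ of water.
Total added water ≈ 2.324×10^15 m³ over 3.50×10^14 m² → Δh = 6.64 m.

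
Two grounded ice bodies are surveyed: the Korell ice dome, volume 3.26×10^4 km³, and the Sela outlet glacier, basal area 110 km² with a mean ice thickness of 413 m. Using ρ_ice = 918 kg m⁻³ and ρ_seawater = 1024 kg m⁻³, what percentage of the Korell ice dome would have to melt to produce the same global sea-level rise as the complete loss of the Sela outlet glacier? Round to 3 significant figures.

Equal sea-level rise means equal mass of meltwater, i.e. equal mass of ice lost.
Ice mass of Sela: 4.170×10^13 kg; ice mass of Korell: 2.993×10^16 kg.
Fraction required = 4.170×10^13 / 2.993×10^16 = 1.39×10^-3 → 0.139 %.

≈ 0.139 %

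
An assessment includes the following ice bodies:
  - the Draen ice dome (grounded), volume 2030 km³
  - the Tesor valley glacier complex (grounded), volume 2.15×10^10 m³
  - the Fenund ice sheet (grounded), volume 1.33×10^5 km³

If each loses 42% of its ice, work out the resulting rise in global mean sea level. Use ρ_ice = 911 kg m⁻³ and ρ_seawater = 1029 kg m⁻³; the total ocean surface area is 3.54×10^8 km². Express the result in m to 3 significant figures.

≈ 0.142 m

Draen: 0.42 × 2030 km³ × (911/1029) = 754.8 km³ of water.
Tesor: 0.42 × 2.15×10^10 m³ × (911/1029) = 7.994×10^9 m³ of water.
Fenund: 0.42 × 1.33×10^5 km³ × (911/1029) = 4.945×10^4 km³ of water.
Total added water ≈ 5.022×10^13 m³ over 3.54×10^14 m² → Δh = 0.142 m.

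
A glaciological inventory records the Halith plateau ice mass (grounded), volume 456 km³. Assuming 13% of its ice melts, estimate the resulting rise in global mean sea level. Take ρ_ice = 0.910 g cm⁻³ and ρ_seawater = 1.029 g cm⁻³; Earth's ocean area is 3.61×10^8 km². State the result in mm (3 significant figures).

Halith: 0.13 × 456 km³ × (910/1029) = 52.42 km³ of water.
Spread over 3.61×10^14 m² of ocean, Δh = 5.242×10^10 / 3.61×10^14 = 1.45×10^-4 m = 0.145 mm.

≈ 0.145 mm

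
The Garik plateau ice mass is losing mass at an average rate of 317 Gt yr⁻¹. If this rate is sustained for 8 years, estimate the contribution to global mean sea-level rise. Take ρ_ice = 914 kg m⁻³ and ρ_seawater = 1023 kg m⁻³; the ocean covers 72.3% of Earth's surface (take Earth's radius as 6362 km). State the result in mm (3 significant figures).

≈ 6.74 mm

Total mass lost = 317 Gt/yr × 8 yr = 2536 Gt = 2.536×10^15 kg.
ρ_w = 1023 kg m⁻³, so water volume = 2.536×10^15 / 1023 = 2.479×10^12 m³.
Δh = 2.479×10^12 / 3.68×10^14 = 6.74×10^-3 m = 6.74 mm.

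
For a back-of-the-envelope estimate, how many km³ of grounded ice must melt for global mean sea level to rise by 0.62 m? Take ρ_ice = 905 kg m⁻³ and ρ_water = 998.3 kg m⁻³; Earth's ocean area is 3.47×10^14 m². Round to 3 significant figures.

Required water volume = Δh × A = 0.62 m × 3.47×10^14 m² = 2.151×10^14 m³ = 2.151×10^5 km³.
Ice volume = water volume × ρ_w/ρ_ice = 2.151×10^5 × 998.3/905 = 2.37×10^5 km³.

≈ 2.37×10^5 km³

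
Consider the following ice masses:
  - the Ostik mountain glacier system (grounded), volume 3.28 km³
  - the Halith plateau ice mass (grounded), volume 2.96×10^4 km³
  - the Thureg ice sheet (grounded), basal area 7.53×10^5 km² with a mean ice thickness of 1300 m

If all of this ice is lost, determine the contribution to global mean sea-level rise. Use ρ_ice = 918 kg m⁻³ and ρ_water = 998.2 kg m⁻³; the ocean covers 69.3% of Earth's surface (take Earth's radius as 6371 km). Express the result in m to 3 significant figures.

≈ 2.62 m

Ostik: 3.28 km³ × (918/998.2) = 3.016 km³ of water.
Halith: 2.96×10^4 km³ × (918/998.2) = 2.722×10^4 km³ of water.
Thureg: ice volume = 7.53×10^5 km² × 1300 m = 9.789×10^5 km³; 9.789×10^5 × (918/998.2) = 9.003×10^5 km³ of water.
Total added water ≈ 9.275×10^14 m³ over 3.53×10^14 m² → Δh = 2.62 m.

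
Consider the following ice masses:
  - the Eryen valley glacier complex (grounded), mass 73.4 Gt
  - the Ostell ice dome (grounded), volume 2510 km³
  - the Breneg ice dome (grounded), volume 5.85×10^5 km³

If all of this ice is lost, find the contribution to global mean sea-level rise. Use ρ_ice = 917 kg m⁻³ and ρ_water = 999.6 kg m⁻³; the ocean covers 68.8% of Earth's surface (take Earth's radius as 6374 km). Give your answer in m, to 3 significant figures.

≈ 1.53 m

Eryen: 73.4 Gt = 7.340×10^13 kg; dividing by ρ_w = 999.6 kg m⁻³ gives 7.343×10^10 m³ of water.
Ostell: 2510 km³ × (917/999.6) = 2303 km³ of water.
Breneg: 5.85×10^5 km³ × (917/999.6) = 5.367×10^5 km³ of water.
Total added water ≈ 5.390×10^14 m³ over 3.51×10^14 m² → Δh = 1.53 m.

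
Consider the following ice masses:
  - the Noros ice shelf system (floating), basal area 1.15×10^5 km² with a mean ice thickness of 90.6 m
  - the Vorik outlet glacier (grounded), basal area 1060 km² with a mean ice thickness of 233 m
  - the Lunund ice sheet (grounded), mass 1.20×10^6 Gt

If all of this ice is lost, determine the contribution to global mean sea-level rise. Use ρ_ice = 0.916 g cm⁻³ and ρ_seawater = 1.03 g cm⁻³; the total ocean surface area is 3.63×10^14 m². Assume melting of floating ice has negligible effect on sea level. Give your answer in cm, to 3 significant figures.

≈ 321 cm

The Noros ice shelf system is floating and already displaces its own weight of water, so its melt adds essentially nothing to sea level.
Vorik: ice volume = 1060 km² × 233 m = 247.0 km³; 247.0 × (916/1030) = 219.6 km³ of water.
Lunund: 1.20×10^6 Gt = 1.200×10^18 kg; dividing by ρ_w = 1.03 g cm⁻³ = 1030 kg m⁻³ gives 1.165×10^15 m³ of water.
Total added water ≈ 1.165×10^15 m³ over 3.63×10^14 m² → Δh = 3.21 m = 321 cm.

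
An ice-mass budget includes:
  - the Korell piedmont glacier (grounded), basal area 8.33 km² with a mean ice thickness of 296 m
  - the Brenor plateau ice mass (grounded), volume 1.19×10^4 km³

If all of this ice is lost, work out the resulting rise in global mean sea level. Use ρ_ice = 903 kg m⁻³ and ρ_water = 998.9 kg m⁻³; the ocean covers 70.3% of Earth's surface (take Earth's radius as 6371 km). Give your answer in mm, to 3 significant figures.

≈ 30.0 mm

Korell: ice volume = 8.33 km² × 296 m = 2.466 km³; 2.466 × (903/998.9) = 2.229 km³ of water.
Brenor: 1.19×10^4 km³ × (903/998.9) = 1.076×10^4 km³ of water.
Total added water ≈ 1.076×10^13 m³ over 3.59×10^14 m² → Δh = 0.0300 m = 30.0 mm.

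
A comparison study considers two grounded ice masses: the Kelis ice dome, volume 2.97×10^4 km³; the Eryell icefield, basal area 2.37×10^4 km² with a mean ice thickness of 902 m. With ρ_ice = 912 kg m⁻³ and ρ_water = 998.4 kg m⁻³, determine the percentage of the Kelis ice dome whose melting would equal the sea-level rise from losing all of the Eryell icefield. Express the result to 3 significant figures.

≈ 72.0 %

Equal sea-level rise means equal mass of meltwater, i.e. equal mass of ice lost.
Ice mass of Eryell: 1.950×10^16 kg; ice mass of Kelis: 2.709×10^16 kg.
Fraction required = 1.950×10^16 / 2.709×10^16 = 0.720 → 72.0 %.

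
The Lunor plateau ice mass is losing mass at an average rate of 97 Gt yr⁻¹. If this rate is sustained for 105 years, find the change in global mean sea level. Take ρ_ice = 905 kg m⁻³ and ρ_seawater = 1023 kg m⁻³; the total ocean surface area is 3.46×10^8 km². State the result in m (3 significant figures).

≈ 0.0288 m

Total mass lost = 97 Gt/yr × 105 yr = 1.018×10^4 Gt = 1.018×10^16 kg.
ρ_w = 1023 kg m⁻³, so water volume = 1.018×10^16 / 1023 = 9.956×10^12 m³.
Δh = 9.956×10^12 / 3.46×10^14 = 0.0288 m.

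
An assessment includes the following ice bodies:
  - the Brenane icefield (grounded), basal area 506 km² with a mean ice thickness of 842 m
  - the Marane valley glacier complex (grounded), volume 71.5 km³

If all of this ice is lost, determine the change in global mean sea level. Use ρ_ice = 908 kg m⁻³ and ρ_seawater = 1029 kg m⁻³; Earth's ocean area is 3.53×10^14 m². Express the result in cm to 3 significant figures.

Brenane: ice volume = 506 km² × 842 m = 426.1 km³; 426.1 × (908/1029) = 376.0 km³ of water.
Marane: 71.5 km³ × (908/1029) = 63.09 km³ of water.
Total added water ≈ 4.390×10^11 m³ over 3.53×10^14 m² → Δh = 1.24×10^-3 m = 0.124 cm.

≈ 0.124 cm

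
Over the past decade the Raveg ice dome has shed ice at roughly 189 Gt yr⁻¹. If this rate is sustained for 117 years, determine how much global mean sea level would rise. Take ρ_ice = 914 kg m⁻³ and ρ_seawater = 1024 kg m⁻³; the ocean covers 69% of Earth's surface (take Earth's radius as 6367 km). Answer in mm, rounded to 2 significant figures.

Total mass lost = 189 Gt/yr × 117 yr = 2.211×10^4 Gt = 2.211×10^16 kg.
ρ_w = 1024 kg m⁻³, so water volume = 2.211×10^16 / 1024 = 2.159×10^13 m³.
Δh = 2.159×10^13 / 3.52×10^14 = 0.0614 m = 61 mm.

≈ 61 mm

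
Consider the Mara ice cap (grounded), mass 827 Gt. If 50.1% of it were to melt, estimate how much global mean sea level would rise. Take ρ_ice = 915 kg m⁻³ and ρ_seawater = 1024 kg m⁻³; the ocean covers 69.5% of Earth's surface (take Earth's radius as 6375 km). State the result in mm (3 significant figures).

Mara: 0.501 × 827 Gt = 4.143×10^14 kg; dividing by ρ_w = 1024 kg m⁻³ gives 4.046×10^11 m³ of water.
Spread over 3.55×10^14 m² of ocean, Δh = 4.046×10^11 / 3.55×10^14 = 1.14×10^-3 m = 1.14 mm.

≈ 1.14 mm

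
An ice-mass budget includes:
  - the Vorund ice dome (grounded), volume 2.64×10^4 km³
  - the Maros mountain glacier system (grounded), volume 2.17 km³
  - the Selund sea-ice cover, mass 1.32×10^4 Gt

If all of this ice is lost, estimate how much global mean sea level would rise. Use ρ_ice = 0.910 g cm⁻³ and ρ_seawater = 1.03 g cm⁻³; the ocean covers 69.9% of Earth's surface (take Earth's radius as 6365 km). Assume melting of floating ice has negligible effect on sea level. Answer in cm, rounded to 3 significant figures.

Vorund: 2.64×10^4 km³ × (910/1030) = 2.332×10^4 km³ of water.
Maros: 2.17 km³ × (910/1030) = 1.917 km³ of water.
The Selund sea-ice cover is floating and already displaces its own weight of water, so its melt adds essentially nothing to sea level.
Total added water ≈ 2.333×10^13 m³ over 3.56×10^14 m² → Δh = 0.0655 m = 6.55 cm.

≈ 6.55 cm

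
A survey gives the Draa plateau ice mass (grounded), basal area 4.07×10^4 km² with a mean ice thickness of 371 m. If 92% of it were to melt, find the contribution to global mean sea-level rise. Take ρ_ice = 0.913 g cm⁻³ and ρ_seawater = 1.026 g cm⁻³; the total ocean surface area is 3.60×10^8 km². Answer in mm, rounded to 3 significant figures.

Draa: ice volume = 4.07×10^4 km² × 371 m = 1.510×10^4 km³; 0.92 × 1.510×10^4 × (913/1026) = 1.236×10^4 km³ of water.
Spread over 3.60×10^14 m² of ocean, Δh = 1.236×10^13 / 3.60×10^14 = 0.0343 m = 34.3 mm.

≈ 34.3 mm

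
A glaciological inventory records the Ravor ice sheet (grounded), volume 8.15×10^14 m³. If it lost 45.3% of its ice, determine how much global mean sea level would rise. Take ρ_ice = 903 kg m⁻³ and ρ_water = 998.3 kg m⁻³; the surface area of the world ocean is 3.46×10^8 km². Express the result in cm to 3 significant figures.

Ravor: 0.453 × 8.15×10^14 m³ × (903/998.3) = 3.340×10^14 m³ of water.
Spread over 3.46×10^14 m² of ocean, Δh = 3.340×10^14 / 3.46×10^14 = 0.965 m = 96.5 cm.

≈ 96.5 cm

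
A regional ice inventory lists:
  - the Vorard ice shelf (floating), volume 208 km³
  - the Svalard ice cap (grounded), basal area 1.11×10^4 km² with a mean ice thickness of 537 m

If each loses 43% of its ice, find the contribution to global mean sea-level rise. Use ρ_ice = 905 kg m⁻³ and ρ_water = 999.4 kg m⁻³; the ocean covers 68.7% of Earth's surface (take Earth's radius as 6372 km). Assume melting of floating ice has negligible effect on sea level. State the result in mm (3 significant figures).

The Vorard ice shelf is floating and already displaces its own weight of water, so its melt adds essentially nothing to sea level.
Svalard: ice volume = 1.11×10^4 km² × 537 m = 5961 km³; 0.43 × 5961 × (905/999.4) = 2321 km³ of water.
Total added water ≈ 2.321×10^12 m³ over 3.51×10^14 m² → Δh = 6.62×10^-3 m = 6.62 mm.

≈ 6.62 mm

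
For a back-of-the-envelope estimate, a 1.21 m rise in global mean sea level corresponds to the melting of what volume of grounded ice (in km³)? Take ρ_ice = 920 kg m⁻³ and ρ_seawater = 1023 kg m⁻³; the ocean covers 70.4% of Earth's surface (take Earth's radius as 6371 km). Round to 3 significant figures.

Required water volume = Δh × A = 1.21 m × 3.59×10^14 m² = 4.345×10^14 m³ = 4.345×10^5 km³.
Ice volume = water volume × ρ_w/ρ_ice = 4.345×10^5 × 1023/920 = 4.83×10^5 km³.

≈ 4.83×10^5 km³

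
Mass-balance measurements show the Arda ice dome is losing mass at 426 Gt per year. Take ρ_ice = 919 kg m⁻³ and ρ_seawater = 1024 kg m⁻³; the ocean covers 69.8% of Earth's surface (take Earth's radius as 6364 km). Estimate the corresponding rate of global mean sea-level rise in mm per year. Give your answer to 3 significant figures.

ρ_w = 1024 kg m⁻³. Annual water volume added = 426 Gt / ρ_w = 4.260×10^14 kg / 1024 kg m⁻³ = 4.160×10^11 m³.
Δh per year = 4.160×10^11 / 3.55×10^14 = 1.17×10^-3 m = 1.17 mm.

≈ 1.17 mm/yr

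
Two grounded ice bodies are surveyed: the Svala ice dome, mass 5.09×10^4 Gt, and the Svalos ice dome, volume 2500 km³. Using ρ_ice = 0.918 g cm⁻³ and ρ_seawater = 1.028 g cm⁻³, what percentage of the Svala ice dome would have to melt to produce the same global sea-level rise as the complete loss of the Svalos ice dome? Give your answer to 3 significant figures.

≈ 4.51 %

Equal sea-level rise means equal mass of meltwater, i.e. equal mass of ice lost.
Ice mass of Svalos: 2.295×10^15 kg; ice mass of Svala: 5.090×10^16 kg.
Fraction required = 2.295×10^15 / 5.090×10^16 = 0.0451 → 4.51 %.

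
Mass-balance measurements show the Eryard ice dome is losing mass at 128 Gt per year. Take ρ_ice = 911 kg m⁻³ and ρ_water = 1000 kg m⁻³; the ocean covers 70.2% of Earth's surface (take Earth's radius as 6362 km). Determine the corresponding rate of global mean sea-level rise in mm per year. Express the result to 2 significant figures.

ρ_w = 1000 kg m⁻³. Annual water volume added = 128 Gt / ρ_w = 1.280×10^14 kg / 1000 kg m⁻³ = 1.280×10^11 m³.
Δh per year = 1.280×10^11 / 3.57×10^14 = 3.58×10^-4 m = 0.36 mm.

≈ 0.36 mm/yr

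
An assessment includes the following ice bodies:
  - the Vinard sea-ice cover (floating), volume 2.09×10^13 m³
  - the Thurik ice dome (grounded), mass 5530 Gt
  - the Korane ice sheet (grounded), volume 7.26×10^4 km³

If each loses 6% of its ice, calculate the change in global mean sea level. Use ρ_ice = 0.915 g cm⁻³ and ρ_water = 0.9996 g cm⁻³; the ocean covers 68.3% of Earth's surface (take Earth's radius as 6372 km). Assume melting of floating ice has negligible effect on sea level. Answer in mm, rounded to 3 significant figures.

≈ 12.4 mm

The Vinard sea-ice cover is floating and already displaces its own weight of water, so its melt adds essentially nothing to sea level.
Thurik: 0.06 × 5530 Gt = 3.318×10^14 kg; dividing by ρ_w = 0.9996 g cm⁻³ = 999.6 kg m⁻³ gives 3.319×10^11 m³ of water.
Korane: 0.06 × 7.26×10^4 km³ × (915/999.6) = 3987 km³ of water.
Total added water ≈ 4.319×10^12 m³ over 3.48×10^14 m² → Δh = 0.0124 m = 12.4 mm.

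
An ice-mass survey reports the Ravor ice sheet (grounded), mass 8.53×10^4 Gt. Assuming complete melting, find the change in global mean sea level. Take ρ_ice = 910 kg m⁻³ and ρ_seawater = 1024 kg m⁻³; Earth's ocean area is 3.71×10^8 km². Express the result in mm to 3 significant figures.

≈ 225 mm

Ravor: 8.53×10^4 Gt = 8.530×10^16 kg; dividing by ρ_w = 1024 kg m⁻³ gives 8.330×10^13 m³ of water.
Spread over 3.71×10^14 m² of ocean, Δh = 8.330×10^13 / 3.71×10^14 = 0.225 m = 225 mm.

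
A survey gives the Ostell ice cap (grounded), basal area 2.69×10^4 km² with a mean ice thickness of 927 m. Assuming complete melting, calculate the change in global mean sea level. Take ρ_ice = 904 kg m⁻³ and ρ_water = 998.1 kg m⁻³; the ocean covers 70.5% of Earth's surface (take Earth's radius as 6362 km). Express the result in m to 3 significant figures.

≈ 0.0630 m

Ostell: ice volume = 2.69×10^4 km² × 927 m = 2.494×10^4 km³; 2.494×10^4 × (904/998.1) = 2.259×10^4 km³ of water.
Spread over 3.59×10^14 m² of ocean, Δh = 2.259×10^13 / 3.59×10^14 = 0.0630 m.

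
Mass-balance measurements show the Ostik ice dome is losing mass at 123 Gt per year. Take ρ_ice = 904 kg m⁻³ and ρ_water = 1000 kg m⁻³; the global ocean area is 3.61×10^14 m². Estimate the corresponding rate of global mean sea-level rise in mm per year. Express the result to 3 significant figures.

ρ_w = 1000 kg m⁻³. Annual water volume added = 123 Gt / ρ_w = 1.230×10^14 kg / 1000 kg m⁻³ = 1.230×10^11 m³.
Δh per year = 1.230×10^11 / 3.61×10^14 = 3.41×10^-4 m = 0.341 mm.

≈ 0.341 mm/yr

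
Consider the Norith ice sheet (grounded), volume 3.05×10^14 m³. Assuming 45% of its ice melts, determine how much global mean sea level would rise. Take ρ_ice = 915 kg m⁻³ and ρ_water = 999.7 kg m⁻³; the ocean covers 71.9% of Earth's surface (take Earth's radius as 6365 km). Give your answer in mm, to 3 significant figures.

≈ 343 mm

Norith: 0.45 × 3.05×10^14 m³ × (915/999.7) = 1.256×10^14 m³ of water.
Spread over 3.66×10^14 m² of ocean, Δh = 1.256×10^14 / 3.66×10^14 = 0.343 m = 343 mm.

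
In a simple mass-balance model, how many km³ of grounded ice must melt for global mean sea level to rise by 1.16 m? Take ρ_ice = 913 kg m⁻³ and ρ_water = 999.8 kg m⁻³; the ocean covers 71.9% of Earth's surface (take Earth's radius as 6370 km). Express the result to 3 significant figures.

≈ 4.66×10^5 km³

Required water volume = Δh × A = 1.16 m × 3.67×10^14 m² = 4.253×10^14 m³ = 4.253×10^5 km³.
Ice volume = water volume × ρ_w/ρ_ice = 4.253×10^5 × 999.8/913 = 4.66×10^5 km³.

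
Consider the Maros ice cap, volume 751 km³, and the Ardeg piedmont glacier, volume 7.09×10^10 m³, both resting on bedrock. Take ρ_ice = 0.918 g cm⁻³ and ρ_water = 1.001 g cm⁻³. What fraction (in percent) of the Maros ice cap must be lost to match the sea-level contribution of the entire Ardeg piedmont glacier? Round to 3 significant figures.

Equal sea-level rise means equal mass of meltwater, i.e. equal mass of ice lost.
Ice mass of Ardeg: 6.509×10^13 kg; ice mass of Maros: 6.894×10^14 kg.
Fraction required = 6.509×10^13 / 6.894×10^14 = 0.0944 → 9.44 %.

≈ 9.44 %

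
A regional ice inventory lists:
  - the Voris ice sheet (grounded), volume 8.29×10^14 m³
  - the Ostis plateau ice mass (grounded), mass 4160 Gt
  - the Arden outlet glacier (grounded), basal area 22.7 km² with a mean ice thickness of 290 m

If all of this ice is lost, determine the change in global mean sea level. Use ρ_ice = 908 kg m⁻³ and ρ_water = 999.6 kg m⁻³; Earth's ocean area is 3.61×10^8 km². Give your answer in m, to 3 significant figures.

Voris: 8.29×10^14 m³ × (908/999.6) = 7.530×10^14 m³ of water.
Ostis: 4160 Gt = 4.160×10^15 kg; dividing by ρ_w = 999.6 kg m⁻³ gives 4.162×10^12 m³ of water.
Arden: ice volume = 22.7 km² × 290 m = 6.583 km³; 6.583 × (908/999.6) = 5.980 km³ of water.
Total added water ≈ 7.572×10^14 m³ over 3.61×10^14 m² → Δh = 2.10 m.

≈ 2.10 m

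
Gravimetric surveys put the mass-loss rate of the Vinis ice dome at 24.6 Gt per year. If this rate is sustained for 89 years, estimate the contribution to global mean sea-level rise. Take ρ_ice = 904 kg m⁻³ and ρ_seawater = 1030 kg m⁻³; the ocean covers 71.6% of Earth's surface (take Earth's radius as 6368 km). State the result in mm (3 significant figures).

≈ 5.83 mm

Total mass lost = 24.6 Gt/yr × 89 yr = 2189 Gt = 2.189×10^15 kg.
ρ_w = 1030 kg m⁻³, so water volume = 2.189×10^15 / 1030 = 2.126×10^12 m³.
Δh = 2.126×10^12 / 3.65×10^14 = 5.83×10^-3 m = 5.83 mm.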